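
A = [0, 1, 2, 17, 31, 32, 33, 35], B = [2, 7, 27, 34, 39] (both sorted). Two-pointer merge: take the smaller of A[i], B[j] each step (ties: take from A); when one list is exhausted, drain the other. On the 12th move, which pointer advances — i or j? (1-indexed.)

i=1 j=1: A[i]=0<=B[j]=2 take 0, i++
i=2 j=1: A[i]=1<=B[j]=2 take 1, i++
i=3 j=1: A[i]=2<=B[j]=2 take 2, i++
i=4 j=1: A[i]=17>B[j]=2 take 2, j++
i=4 j=2: A[i]=17>B[j]=7 take 7, j++
i=4 j=3: A[i]=17<=B[j]=27 take 17, i++
i=5 j=3: A[i]=31>B[j]=27 take 27, j++
i=5 j=4: A[i]=31<=B[j]=34 take 31, i++
i=6 j=4: A[i]=32<=B[j]=34 take 32, i++
i=7 j=4: A[i]=33<=B[j]=34 take 33, i++
i=8 j=4: A[i]=35>B[j]=34 take 34, j++
i=8 j=5: A[i]=35<=B[j]=39 take 35, i++

i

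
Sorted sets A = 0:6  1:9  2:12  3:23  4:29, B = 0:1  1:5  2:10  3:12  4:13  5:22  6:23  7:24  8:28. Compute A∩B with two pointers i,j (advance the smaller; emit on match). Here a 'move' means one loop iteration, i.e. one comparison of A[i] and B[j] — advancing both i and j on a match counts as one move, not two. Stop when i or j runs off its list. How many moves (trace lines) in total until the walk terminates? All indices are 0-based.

11 moves

i=0 j=0: 6>1, j++
i=0 j=1: 6>5, j++
i=0 j=2: 6<10, i++
i=1 j=2: 9<10, i++
i=2 j=2: 12>10, j++
i=2 j=3: 12==12 emit, i++,j++
i=3 j=4: 23>13, j++
i=3 j=5: 23>22, j++
i=3 j=6: 23==23 emit, i++,j++
i=4 j=7: 29>24, j++
i=4 j=8: 29>28, j++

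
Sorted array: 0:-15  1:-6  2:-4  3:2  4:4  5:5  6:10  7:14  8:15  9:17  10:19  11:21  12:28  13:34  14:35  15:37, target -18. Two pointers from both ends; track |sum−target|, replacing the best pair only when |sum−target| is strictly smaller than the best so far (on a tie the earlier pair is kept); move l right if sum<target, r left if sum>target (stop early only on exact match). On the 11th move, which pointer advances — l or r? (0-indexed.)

[0,15] -15+37=22 d=40 * → r--
[0,14] -15+35=20 d=38 * → r--
[0,13] -15+34=19 d=37 * → r--
[0,12] -15+28=13 d=31 * → r--
[0,11] -15+21=6 d=24 * → r--
[0,10] -15+19=4 d=22 * → r--
[0,9] -15+17=2 d=20 * → r--
[0,8] -15+15=0 d=18 * → r--
[0,7] -15+14=-1 d=17 * → r--
[0,6] -15+10=-5 d=13 * → r--
[0,5] -15+5=-10 d=8 * → r--

r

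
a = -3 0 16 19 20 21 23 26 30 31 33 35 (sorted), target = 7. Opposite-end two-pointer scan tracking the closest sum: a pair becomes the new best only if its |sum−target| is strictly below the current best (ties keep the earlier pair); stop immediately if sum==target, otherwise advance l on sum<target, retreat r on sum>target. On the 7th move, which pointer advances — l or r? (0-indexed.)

r

l=0 r=11: -3+35=32 d=25 *, r--
l=0 r=10: -3+33=30 d=23 *, r--
l=0 r=9: -3+31=28 d=21 *, r--
l=0 r=8: -3+30=27 d=20 *, r--
l=0 r=7: -3+26=23 d=16 *, r--
l=0 r=6: -3+23=20 d=13 *, r--
l=0 r=5: -3+21=18 d=11 *, r--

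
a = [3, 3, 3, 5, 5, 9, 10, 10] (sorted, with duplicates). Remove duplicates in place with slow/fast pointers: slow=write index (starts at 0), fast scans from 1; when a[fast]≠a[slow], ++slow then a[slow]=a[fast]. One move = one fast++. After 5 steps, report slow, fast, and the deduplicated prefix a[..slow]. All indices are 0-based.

slow=0 fast=1: a[fast]=3=a[slow] dup, fast++
slow=0 fast=2: a[fast]=3=a[slow] dup, fast++
slow=0 fast=3: a[fast]=5≠a[slow]=3 write a[1]=5, slow++,fast++
slow=1 fast=4: a[fast]=5=a[slow] dup, fast++
slow=1 fast=5: a[fast]=9≠a[slow]=5 write a[2]=9, slow++,fast++

slow=2, fast=6, prefix=[3, 5, 9]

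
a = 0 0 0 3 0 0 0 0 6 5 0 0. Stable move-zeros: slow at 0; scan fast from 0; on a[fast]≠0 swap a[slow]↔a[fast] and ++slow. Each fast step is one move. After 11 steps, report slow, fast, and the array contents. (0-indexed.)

slow=0 fast=0: a[fast]=0, fast++
slow=0 fast=1: a[fast]=0, fast++
slow=0 fast=2: a[fast]=0, fast++
slow=0 fast=3: a[fast]=3≠0 swap→a[0]=3, slow++,fast++
slow=1 fast=4: a[fast]=0, fast++
slow=1 fast=5: a[fast]=0, fast++
slow=1 fast=6: a[fast]=0, fast++
slow=1 fast=7: a[fast]=0, fast++
slow=1 fast=8: a[fast]=6≠0 swap→a[1]=6, slow++,fast++
slow=2 fast=9: a[fast]=5≠0 swap→a[2]=5, slow++,fast++
slow=3 fast=10: a[fast]=0, fast++

slow=3, fast=11, a=[3, 6, 5, 0, 0, 0, 0, 0, 0, 0, 0, 0]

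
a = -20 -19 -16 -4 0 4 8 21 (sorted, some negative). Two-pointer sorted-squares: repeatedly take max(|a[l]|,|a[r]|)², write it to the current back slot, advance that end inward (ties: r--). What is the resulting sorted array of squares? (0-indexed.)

[0, 16, 16, 64, 256, 361, 400, 441]

[0,7] |-20|<=|21| out[7]=441 → r--
[0,6] |-20|>|8| out[6]=400 → l++
[1,6] |-19|>|8| out[5]=361 → l++
[2,6] |-16|>|8| out[4]=256 → l++
[3,6] |-4|<=|8| out[3]=64 → r--
[3,5] |-4|<=|4| out[2]=16 → r--
[3,4] |-4|>|0| out[1]=16 → l++
[4,4] |0|<=|0| out[0]=0 → r--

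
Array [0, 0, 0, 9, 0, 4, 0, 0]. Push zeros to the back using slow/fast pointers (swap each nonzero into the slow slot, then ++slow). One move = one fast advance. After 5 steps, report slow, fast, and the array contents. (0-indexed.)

slow=0 fast=0: a[fast]=0, fast++
slow=0 fast=1: a[fast]=0, fast++
slow=0 fast=2: a[fast]=0, fast++
slow=0 fast=3: a[fast]=9≠0 swap→a[0]=9, slow++,fast++
slow=1 fast=4: a[fast]=0, fast++

slow=1, fast=5, a=[9, 0, 0, 0, 0, 4, 0, 0]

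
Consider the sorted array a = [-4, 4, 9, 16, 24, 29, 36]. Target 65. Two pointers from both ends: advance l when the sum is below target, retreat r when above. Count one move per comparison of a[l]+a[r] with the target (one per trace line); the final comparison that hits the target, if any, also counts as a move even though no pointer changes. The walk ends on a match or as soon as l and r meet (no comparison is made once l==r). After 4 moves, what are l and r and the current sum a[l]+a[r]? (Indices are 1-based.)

[1,7] -4+36=32 <65 → l++
[2,7] 4+36=40 <65 → l++
[3,7] 9+36=45 <65 → l++
[4,7] 16+36=52 <65 → l++

l=5, r=7, sum=60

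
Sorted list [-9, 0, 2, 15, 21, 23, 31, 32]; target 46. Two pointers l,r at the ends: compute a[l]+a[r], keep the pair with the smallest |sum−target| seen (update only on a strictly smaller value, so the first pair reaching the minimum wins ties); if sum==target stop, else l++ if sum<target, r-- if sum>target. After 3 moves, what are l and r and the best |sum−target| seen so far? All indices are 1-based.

l=4, r=8, best |Δ|=12

l=1 r=8: -9+32=23 d=23 *, l++
l=2 r=8: 0+32=32 d=14 *, l++
l=3 r=8: 2+32=34 d=12 *, l++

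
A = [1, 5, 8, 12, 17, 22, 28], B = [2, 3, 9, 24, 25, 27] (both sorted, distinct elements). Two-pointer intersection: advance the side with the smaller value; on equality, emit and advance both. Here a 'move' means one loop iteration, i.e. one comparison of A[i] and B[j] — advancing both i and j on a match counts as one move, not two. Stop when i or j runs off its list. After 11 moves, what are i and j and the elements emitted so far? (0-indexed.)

i=0 j=0: 1<2, i++
i=1 j=0: 5>2, j++
i=1 j=1: 5>3, j++
i=1 j=2: 5<9, i++
i=2 j=2: 8<9, i++
i=3 j=2: 12>9, j++
i=3 j=3: 12<24, i++
i=4 j=3: 17<24, i++
i=5 j=3: 22<24, i++
i=6 j=3: 28>24, j++
i=6 j=4: 28>25, j++

i=6, j=5, emitted=[]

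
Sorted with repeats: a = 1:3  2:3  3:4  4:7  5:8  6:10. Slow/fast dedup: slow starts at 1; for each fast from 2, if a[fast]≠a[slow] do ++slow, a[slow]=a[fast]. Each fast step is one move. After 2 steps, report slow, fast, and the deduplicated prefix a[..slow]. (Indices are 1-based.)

slow=2, fast=4, prefix=[3, 4]

(s=1,f=2) a[fast]=3=a[slow] dup → fast++
(s=1,f=3) a[fast]=4≠a[slow]=3 write a[2]=4 → slow++,fast++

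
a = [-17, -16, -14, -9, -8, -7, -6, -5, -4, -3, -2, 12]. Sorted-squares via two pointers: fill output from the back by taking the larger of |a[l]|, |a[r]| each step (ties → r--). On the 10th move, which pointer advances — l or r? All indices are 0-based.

l

l=0 r=11: |-17|>|12| out[11]=289, l++
l=1 r=11: |-16|>|12| out[10]=256, l++
l=2 r=11: |-14|>|12| out[9]=196, l++
l=3 r=11: |-9|<=|12| out[8]=144, r--
l=3 r=10: |-9|>|-2| out[7]=81, l++
l=4 r=10: |-8|>|-2| out[6]=64, l++
l=5 r=10: |-7|>|-2| out[5]=49, l++
l=6 r=10: |-6|>|-2| out[4]=36, l++
l=7 r=10: |-5|>|-2| out[3]=25, l++
l=8 r=10: |-4|>|-2| out[2]=16, l++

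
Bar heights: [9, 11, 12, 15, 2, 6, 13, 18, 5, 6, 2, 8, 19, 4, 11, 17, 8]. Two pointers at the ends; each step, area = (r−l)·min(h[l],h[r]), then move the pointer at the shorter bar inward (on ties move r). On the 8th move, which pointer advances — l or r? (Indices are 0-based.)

l=0 r=16: min(9,8)*16=128 best=128 *, r--
l=0 r=15: min(9,17)*15=135 best=135 *, l++
l=1 r=15: min(11,17)*14=154 best=154 *, l++
l=2 r=15: min(12,17)*13=156 best=156 *, l++
l=3 r=15: min(15,17)*12=180 best=180 *, l++
l=4 r=15: min(2,17)*11=22 best=180, l++
l=5 r=15: min(6,17)*10=60 best=180, l++
l=6 r=15: min(13,17)*9=117 best=180, l++

l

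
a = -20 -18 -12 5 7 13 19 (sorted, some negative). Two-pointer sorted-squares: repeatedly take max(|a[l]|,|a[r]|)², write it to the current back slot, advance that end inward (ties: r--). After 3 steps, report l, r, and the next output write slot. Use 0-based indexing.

l=0 r=6: |-20|>|19| out[6]=400, l++
l=1 r=6: |-18|<=|19| out[5]=361, r--
l=1 r=5: |-18|>|13| out[4]=324, l++

l=2, r=5, next write slot=3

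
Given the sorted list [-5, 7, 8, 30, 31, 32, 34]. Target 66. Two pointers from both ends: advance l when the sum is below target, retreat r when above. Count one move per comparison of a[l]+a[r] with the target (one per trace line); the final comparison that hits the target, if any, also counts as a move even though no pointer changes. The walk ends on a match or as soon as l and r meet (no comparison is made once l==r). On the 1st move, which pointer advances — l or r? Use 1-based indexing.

l

[1,7] -5+34=29 <66 → l++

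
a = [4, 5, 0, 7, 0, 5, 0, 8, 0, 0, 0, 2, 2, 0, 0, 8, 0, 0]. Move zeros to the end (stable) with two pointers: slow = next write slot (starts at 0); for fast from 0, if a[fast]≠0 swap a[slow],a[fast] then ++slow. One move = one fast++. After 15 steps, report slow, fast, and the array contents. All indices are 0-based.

(s=0,f=0) a[fast]=4≠0 swap→a[0]=4 → slow++,fast++
(s=1,f=1) a[fast]=5≠0 swap→a[1]=5 → slow++,fast++
(s=2,f=2) a[fast]=0 → fast++
(s=2,f=3) a[fast]=7≠0 swap→a[2]=7 → slow++,fast++
(s=3,f=4) a[fast]=0 → fast++
(s=3,f=5) a[fast]=5≠0 swap→a[3]=5 → slow++,fast++
(s=4,f=6) a[fast]=0 → fast++
(s=4,f=7) a[fast]=8≠0 swap→a[4]=8 → slow++,fast++
(s=5,f=8) a[fast]=0 → fast++
(s=5,f=9) a[fast]=0 → fast++
(s=5,f=10) a[fast]=0 → fast++
(s=5,f=11) a[fast]=2≠0 swap→a[5]=2 → slow++,fast++
(s=6,f=12) a[fast]=2≠0 swap→a[6]=2 → slow++,fast++
(s=7,f=13) a[fast]=0 → fast++
(s=7,f=14) a[fast]=0 → fast++

slow=7, fast=15, a=[4, 5, 7, 5, 8, 2, 2, 0, 0, 0, 0, 0, 0, 0, 0, 8, 0, 0]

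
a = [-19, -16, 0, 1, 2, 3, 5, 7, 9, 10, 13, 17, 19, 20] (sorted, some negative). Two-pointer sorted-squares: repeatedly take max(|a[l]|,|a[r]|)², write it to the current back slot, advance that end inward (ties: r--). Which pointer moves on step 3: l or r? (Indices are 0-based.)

[0,13] |-19|<=|20| out[13]=400 → r--
[0,12] |-19|<=|19| out[12]=361 → r--
[0,11] |-19|>|17| out[11]=361 → l++

l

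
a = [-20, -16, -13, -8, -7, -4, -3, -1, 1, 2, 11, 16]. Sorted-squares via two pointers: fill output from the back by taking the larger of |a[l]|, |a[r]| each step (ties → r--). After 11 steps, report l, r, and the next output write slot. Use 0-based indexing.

l=7, r=7, next write slot=0

l=0 r=11: |-20|>|16| out[11]=400, l++
l=1 r=11: |-16|<=|16| out[10]=256, r--
l=1 r=10: |-16|>|11| out[9]=256, l++
l=2 r=10: |-13|>|11| out[8]=169, l++
l=3 r=10: |-8|<=|11| out[7]=121, r--
l=3 r=9: |-8|>|2| out[6]=64, l++
l=4 r=9: |-7|>|2| out[5]=49, l++
l=5 r=9: |-4|>|2| out[4]=16, l++
l=6 r=9: |-3|>|2| out[3]=9, l++
l=7 r=9: |-1|<=|2| out[2]=4, r--
l=7 r=8: |-1|<=|1| out[1]=1, r--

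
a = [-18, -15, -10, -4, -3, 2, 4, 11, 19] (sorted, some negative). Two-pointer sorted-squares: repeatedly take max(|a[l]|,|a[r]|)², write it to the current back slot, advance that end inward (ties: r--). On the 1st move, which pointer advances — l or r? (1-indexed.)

r

l=1 r=9: |-18|<=|19| out[9]=361, r--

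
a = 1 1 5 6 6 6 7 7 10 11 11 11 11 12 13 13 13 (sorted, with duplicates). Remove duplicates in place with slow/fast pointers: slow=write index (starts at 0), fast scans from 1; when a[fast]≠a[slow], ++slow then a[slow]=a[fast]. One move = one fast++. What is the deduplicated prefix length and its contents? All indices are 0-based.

slow=0 fast=1: a[fast]=1=a[slow] dup, fast++
slow=0 fast=2: a[fast]=5≠a[slow]=1 write a[1]=5, slow++,fast++
slow=1 fast=3: a[fast]=6≠a[slow]=5 write a[2]=6, slow++,fast++
slow=2 fast=4: a[fast]=6=a[slow] dup, fast++
slow=2 fast=5: a[fast]=6=a[slow] dup, fast++
slow=2 fast=6: a[fast]=7≠a[slow]=6 write a[3]=7, slow++,fast++
slow=3 fast=7: a[fast]=7=a[slow] dup, fast++
slow=3 fast=8: a[fast]=10≠a[slow]=7 write a[4]=10, slow++,fast++
slow=4 fast=9: a[fast]=11≠a[slow]=10 write a[5]=11, slow++,fast++
slow=5 fast=10: a[fast]=11=a[slow] dup, fast++
slow=5 fast=11: a[fast]=11=a[slow] dup, fast++
slow=5 fast=12: a[fast]=11=a[slow] dup, fast++
slow=5 fast=13: a[fast]=12≠a[slow]=11 write a[6]=12, slow++,fast++
slow=6 fast=14: a[fast]=13≠a[slow]=12 write a[7]=13, slow++,fast++
slow=7 fast=15: a[fast]=13=a[slow] dup, fast++
slow=7 fast=16: a[fast]=13=a[slow] dup, fast++

length 8; prefix = [1, 5, 6, 7, 10, 11, 12, 13]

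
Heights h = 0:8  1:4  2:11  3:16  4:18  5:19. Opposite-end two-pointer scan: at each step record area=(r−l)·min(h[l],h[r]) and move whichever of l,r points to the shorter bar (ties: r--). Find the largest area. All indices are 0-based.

max area = 40

l=0 r=5: min(8,19)*5=40 best=40 *, l++
l=1 r=5: min(4,19)*4=16 best=40, l++
l=2 r=5: min(11,19)*3=33 best=40, l++
l=3 r=5: min(16,19)*2=32 best=40, l++
l=4 r=5: min(18,19)*1=18 best=40, l++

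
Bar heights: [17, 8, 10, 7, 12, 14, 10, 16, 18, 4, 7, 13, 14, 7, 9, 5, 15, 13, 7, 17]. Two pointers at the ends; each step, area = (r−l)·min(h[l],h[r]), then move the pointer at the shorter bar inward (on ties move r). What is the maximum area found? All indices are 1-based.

max area = 323

[1,20] min(17,17)*19=323 best=323 * → r--
[1,19] min(17,7)*18=126 best=323 → r--
[1,18] min(17,13)*17=221 best=323 → r--
[1,17] min(17,15)*16=240 best=323 → r--
[1,16] min(17,5)*15=75 best=323 → r--
[1,15] min(17,9)*14=126 best=323 → r--
[1,14] min(17,7)*13=91 best=323 → r--
[1,13] min(17,14)*12=168 best=323 → r--
[1,12] min(17,13)*11=143 best=323 → r--
[1,11] min(17,7)*10=70 best=323 → r--
[1,10] min(17,4)*9=36 best=323 → r--
[1,9] min(17,18)*8=136 best=323 → l++
[2,9] min(8,18)*7=56 best=323 → l++
[3,9] min(10,18)*6=60 best=323 → l++
[4,9] min(7,18)*5=35 best=323 → l++
[5,9] min(12,18)*4=48 best=323 → l++
[6,9] min(14,18)*3=42 best=323 → l++
[7,9] min(10,18)*2=20 best=323 → l++
[8,9] min(16,18)*1=16 best=323 → l++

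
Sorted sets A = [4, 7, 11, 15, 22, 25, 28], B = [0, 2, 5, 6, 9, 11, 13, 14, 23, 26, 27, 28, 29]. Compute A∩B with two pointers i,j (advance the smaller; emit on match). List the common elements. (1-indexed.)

intersection = [11, 28]

i=1 j=1: 4>0, j++
i=1 j=2: 4>2, j++
i=1 j=3: 4<5, i++
i=2 j=3: 7>5, j++
i=2 j=4: 7>6, j++
i=2 j=5: 7<9, i++
i=3 j=5: 11>9, j++
i=3 j=6: 11==11 emit, i++,j++
i=4 j=7: 15>13, j++
i=4 j=8: 15>14, j++
i=4 j=9: 15<23, i++
i=5 j=9: 22<23, i++
i=6 j=9: 25>23, j++
i=6 j=10: 25<26, i++
i=7 j=10: 28>26, j++
i=7 j=11: 28>27, j++
i=7 j=12: 28==28 emit, i++,j++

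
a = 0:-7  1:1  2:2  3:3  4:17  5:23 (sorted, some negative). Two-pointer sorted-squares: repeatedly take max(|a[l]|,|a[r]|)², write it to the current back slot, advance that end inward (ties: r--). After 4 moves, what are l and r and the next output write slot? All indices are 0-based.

l=0 r=5: |-7|<=|23| out[5]=529, r--
l=0 r=4: |-7|<=|17| out[4]=289, r--
l=0 r=3: |-7|>|3| out[3]=49, l++
l=1 r=3: |1|<=|3| out[2]=9, r--

l=1, r=2, next write slot=1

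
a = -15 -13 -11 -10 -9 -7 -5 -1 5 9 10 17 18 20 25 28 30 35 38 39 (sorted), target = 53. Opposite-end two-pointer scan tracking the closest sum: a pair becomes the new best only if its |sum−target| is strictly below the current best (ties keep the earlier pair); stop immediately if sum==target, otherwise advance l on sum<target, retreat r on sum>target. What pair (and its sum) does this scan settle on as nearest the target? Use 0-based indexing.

l=0 r=19: -15+39=24 d=29 *, l++
l=1 r=19: -13+39=26 d=27 *, l++
l=2 r=19: -11+39=28 d=25 *, l++
l=3 r=19: -10+39=29 d=24 *, l++
l=4 r=19: -9+39=30 d=23 *, l++
l=5 r=19: -7+39=32 d=21 *, l++
l=6 r=19: -5+39=34 d=19 *, l++
l=7 r=19: -1+39=38 d=15 *, l++
l=8 r=19: 5+39=44 d=9 *, l++
l=9 r=19: 9+39=48 d=5 *, l++
l=10 r=19: 10+39=49 d=4 *, l++
l=11 r=19: 17+39=56 d=3 *, r--
l=11 r=18: 17+38=55 d=2 *, r--
l=11 r=17: 17+35=52 d=1 *, l++
l=12 r=17: 18+35=53 d=0 *, stop

pair (18, 35) with sum 53 (|Δ|=0)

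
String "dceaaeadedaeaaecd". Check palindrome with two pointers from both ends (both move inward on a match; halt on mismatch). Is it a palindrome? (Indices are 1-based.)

palindrome

l=1 r=17: 'd'=='d', l++,r--
l=2 r=16: 'c'=='c', l++,r--
l=3 r=15: 'e'=='e', l++,r--
l=4 r=14: 'a'=='a', l++,r--
l=5 r=13: 'a'=='a', l++,r--
l=6 r=12: 'e'=='e', l++,r--
l=7 r=11: 'a'=='a', l++,r--
l=8 r=10: 'd'=='d', l++,r--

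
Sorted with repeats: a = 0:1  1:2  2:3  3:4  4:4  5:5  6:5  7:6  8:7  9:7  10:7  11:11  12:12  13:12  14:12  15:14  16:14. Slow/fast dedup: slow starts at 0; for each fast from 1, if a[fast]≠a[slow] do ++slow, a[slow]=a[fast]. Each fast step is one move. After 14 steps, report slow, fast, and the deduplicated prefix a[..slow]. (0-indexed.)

(s=0,f=1) a[fast]=2≠a[slow]=1 write a[1]=2 → slow++,fast++
(s=1,f=2) a[fast]=3≠a[slow]=2 write a[2]=3 → slow++,fast++
(s=2,f=3) a[fast]=4≠a[slow]=3 write a[3]=4 → slow++,fast++
(s=3,f=4) a[fast]=4=a[slow] dup → fast++
(s=3,f=5) a[fast]=5≠a[slow]=4 write a[4]=5 → slow++,fast++
(s=4,f=6) a[fast]=5=a[slow] dup → fast++
(s=4,f=7) a[fast]=6≠a[slow]=5 write a[5]=6 → slow++,fast++
(s=5,f=8) a[fast]=7≠a[slow]=6 write a[6]=7 → slow++,fast++
(s=6,f=9) a[fast]=7=a[slow] dup → fast++
(s=6,f=10) a[fast]=7=a[slow] dup → fast++
(s=6,f=11) a[fast]=11≠a[slow]=7 write a[7]=11 → slow++,fast++
(s=7,f=12) a[fast]=12≠a[slow]=11 write a[8]=12 → slow++,fast++
(s=8,f=13) a[fast]=12=a[slow] dup → fast++
(s=8,f=14) a[fast]=12=a[slow] dup → fast++

slow=8, fast=15, prefix=[1, 2, 3, 4, 5, 6, 7, 11, 12]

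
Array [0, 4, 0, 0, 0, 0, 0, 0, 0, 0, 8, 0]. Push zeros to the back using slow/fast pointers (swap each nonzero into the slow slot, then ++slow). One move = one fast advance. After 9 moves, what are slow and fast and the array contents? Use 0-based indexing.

(s=0,f=0) a[fast]=0 → fast++
(s=0,f=1) a[fast]=4≠0 swap→a[0]=4 → slow++,fast++
(s=1,f=2) a[fast]=0 → fast++
(s=1,f=3) a[fast]=0 → fast++
(s=1,f=4) a[fast]=0 → fast++
(s=1,f=5) a[fast]=0 → fast++
(s=1,f=6) a[fast]=0 → fast++
(s=1,f=7) a[fast]=0 → fast++
(s=1,f=8) a[fast]=0 → fast++

slow=1, fast=9, a=[4, 0, 0, 0, 0, 0, 0, 0, 0, 0, 8, 0]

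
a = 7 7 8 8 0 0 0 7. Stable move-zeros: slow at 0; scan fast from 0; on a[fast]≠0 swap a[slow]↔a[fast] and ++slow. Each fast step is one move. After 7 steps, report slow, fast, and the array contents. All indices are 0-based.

(s=0,f=0) a[fast]=7≠0 swap→a[0]=7 → slow++,fast++
(s=1,f=1) a[fast]=7≠0 swap→a[1]=7 → slow++,fast++
(s=2,f=2) a[fast]=8≠0 swap→a[2]=8 → slow++,fast++
(s=3,f=3) a[fast]=8≠0 swap→a[3]=8 → slow++,fast++
(s=4,f=4) a[fast]=0 → fast++
(s=4,f=5) a[fast]=0 → fast++
(s=4,f=6) a[fast]=0 → fast++

slow=4, fast=7, a=[7, 7, 8, 8, 0, 0, 0, 7]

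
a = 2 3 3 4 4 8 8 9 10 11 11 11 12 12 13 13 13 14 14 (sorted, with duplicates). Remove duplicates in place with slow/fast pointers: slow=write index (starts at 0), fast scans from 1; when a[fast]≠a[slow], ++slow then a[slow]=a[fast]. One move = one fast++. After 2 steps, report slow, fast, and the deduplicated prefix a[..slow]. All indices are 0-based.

(s=0,f=1) a[fast]=3≠a[slow]=2 write a[1]=3 → slow++,fast++
(s=1,f=2) a[fast]=3=a[slow] dup → fast++

slow=1, fast=3, prefix=[2, 3]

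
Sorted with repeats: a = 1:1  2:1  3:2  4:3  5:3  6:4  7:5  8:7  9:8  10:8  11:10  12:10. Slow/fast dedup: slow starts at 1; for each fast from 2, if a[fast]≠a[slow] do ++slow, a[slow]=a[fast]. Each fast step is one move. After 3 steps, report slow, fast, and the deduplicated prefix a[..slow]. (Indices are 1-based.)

slow=1 fast=2: a[fast]=1=a[slow] dup, fast++
slow=1 fast=3: a[fast]=2≠a[slow]=1 write a[2]=2, slow++,fast++
slow=2 fast=4: a[fast]=3≠a[slow]=2 write a[3]=3, slow++,fast++

slow=3, fast=5, prefix=[1, 2, 3]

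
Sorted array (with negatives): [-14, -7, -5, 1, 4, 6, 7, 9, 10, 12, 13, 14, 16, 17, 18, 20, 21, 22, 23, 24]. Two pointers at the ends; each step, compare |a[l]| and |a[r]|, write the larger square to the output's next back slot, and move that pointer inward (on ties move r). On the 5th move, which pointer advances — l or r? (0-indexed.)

l=0 r=19: |-14|<=|24| out[19]=576, r--
l=0 r=18: |-14|<=|23| out[18]=529, r--
l=0 r=17: |-14|<=|22| out[17]=484, r--
l=0 r=16: |-14|<=|21| out[16]=441, r--
l=0 r=15: |-14|<=|20| out[15]=400, r--

r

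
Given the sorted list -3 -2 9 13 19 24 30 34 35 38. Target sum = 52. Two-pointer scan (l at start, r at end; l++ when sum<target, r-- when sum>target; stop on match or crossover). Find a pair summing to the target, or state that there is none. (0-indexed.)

no pair

[0,9] -3+38=35 <52 → l++
[1,9] -2+38=36 <52 → l++
[2,9] 9+38=47 <52 → l++
[3,9] 13+38=51 <52 → l++
[4,9] 19+38=57 >52 → r--
[4,8] 19+35=54 >52 → r--
[4,7] 19+34=53 >52 → r--
[4,6] 19+30=49 <52 → l++
[5,6] 24+30=54 >52 → r--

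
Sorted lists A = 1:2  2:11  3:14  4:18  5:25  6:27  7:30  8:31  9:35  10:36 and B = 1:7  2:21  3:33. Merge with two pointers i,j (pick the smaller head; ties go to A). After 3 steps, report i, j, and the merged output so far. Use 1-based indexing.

i=3, j=2, merged so far=[2, 7, 11]

i=1 j=1: A[i]=2<=B[j]=7 take 2, i++
i=2 j=1: A[i]=11>B[j]=7 take 7, j++
i=2 j=2: A[i]=11<=B[j]=21 take 11, i++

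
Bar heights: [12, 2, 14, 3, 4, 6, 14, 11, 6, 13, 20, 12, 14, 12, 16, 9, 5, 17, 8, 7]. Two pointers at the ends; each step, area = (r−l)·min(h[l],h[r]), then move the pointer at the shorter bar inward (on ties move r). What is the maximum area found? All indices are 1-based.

[1,20] min(12,7)*19=133 best=133 * → r--
[1,19] min(12,8)*18=144 best=144 * → r--
[1,18] min(12,17)*17=204 best=204 * → l++
[2,18] min(2,17)*16=32 best=204 → l++
[3,18] min(14,17)*15=210 best=210 * → l++
[4,18] min(3,17)*14=42 best=210 → l++
[5,18] min(4,17)*13=52 best=210 → l++
[6,18] min(6,17)*12=72 best=210 → l++
[7,18] min(14,17)*11=154 best=210 → l++
[8,18] min(11,17)*10=110 best=210 → l++
[9,18] min(6,17)*9=54 best=210 → l++
[10,18] min(13,17)*8=104 best=210 → l++
[11,18] min(20,17)*7=119 best=210 → r--
[11,17] min(20,5)*6=30 best=210 → r--
[11,16] min(20,9)*5=45 best=210 → r--
[11,15] min(20,16)*4=64 best=210 → r--
[11,14] min(20,12)*3=36 best=210 → r--
[11,13] min(20,14)*2=28 best=210 → r--
[11,12] min(20,12)*1=12 best=210 → r--

max area = 210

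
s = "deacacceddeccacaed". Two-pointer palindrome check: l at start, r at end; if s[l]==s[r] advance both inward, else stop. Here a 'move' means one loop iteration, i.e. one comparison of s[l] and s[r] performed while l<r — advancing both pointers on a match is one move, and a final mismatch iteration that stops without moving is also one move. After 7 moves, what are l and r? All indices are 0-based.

l=0 r=17: 'd'=='d', l++,r--
l=1 r=16: 'e'=='e', l++,r--
l=2 r=15: 'a'=='a', l++,r--
l=3 r=14: 'c'=='c', l++,r--
l=4 r=13: 'a'=='a', l++,r--
l=5 r=12: 'c'=='c', l++,r--
l=6 r=11: 'c'=='c', l++,r--

l=7, r=10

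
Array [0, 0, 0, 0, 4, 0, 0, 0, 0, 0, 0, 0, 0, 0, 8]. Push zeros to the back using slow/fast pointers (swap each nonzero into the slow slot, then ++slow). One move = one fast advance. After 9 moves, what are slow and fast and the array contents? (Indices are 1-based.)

slow=1 fast=1: a[fast]=0, fast++
slow=1 fast=2: a[fast]=0, fast++
slow=1 fast=3: a[fast]=0, fast++
slow=1 fast=4: a[fast]=0, fast++
slow=1 fast=5: a[fast]=4≠0 swap→a[1]=4, slow++,fast++
slow=2 fast=6: a[fast]=0, fast++
slow=2 fast=7: a[fast]=0, fast++
slow=2 fast=8: a[fast]=0, fast++
slow=2 fast=9: a[fast]=0, fast++

slow=2, fast=10, a=[4, 0, 0, 0, 0, 0, 0, 0, 0, 0, 0, 0, 0, 0, 8]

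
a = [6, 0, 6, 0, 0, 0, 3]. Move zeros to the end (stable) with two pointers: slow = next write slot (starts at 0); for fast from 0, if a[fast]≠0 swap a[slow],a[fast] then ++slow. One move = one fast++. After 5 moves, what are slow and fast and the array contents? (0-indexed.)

slow=2, fast=5, a=[6, 6, 0, 0, 0, 0, 3]

(s=0,f=0) a[fast]=6≠0 swap→a[0]=6 → slow++,fast++
(s=1,f=1) a[fast]=0 → fast++
(s=1,f=2) a[fast]=6≠0 swap→a[1]=6 → slow++,fast++
(s=2,f=3) a[fast]=0 → fast++
(s=2,f=4) a[fast]=0 → fast++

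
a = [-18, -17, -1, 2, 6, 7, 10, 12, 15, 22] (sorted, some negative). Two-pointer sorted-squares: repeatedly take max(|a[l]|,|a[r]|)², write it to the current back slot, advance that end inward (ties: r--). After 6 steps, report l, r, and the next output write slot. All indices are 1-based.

[1,10] |-18|<=|22| out[10]=484 → r--
[1,9] |-18|>|15| out[9]=324 → l++
[2,9] |-17|>|15| out[8]=289 → l++
[3,9] |-1|<=|15| out[7]=225 → r--
[3,8] |-1|<=|12| out[6]=144 → r--
[3,7] |-1|<=|10| out[5]=100 → r--

l=3, r=6, next write slot=4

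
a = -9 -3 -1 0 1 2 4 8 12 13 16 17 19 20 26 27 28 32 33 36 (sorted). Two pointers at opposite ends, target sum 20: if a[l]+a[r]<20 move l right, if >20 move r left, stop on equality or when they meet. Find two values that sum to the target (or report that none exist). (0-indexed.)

(0, 20)

[0,19] -9+36=27 >20 → r--
[0,18] -9+33=24 >20 → r--
[0,17] -9+32=23 >20 → r--
[0,16] -9+28=19 <20 → l++
[1,16] -3+28=25 >20 → r--
[1,15] -3+27=24 >20 → r--
[1,14] -3+26=23 >20 → r--
[1,13] -3+20=17 <20 → l++
[2,13] -1+20=19 <20 → l++
[3,13] 0+20=20 → found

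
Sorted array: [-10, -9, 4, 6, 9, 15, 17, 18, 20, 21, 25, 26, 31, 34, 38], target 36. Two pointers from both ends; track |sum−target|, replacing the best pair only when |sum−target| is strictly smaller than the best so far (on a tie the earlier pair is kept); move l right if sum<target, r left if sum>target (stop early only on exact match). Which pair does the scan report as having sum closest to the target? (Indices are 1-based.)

[1,15] -10+38=28 d=8 * → l++
[2,15] -9+38=29 d=7 * → l++
[3,15] 4+38=42 d=6 * → r--
[3,14] 4+34=38 d=2 * → r--
[3,13] 4+31=35 d=1 * → l++
[4,13] 6+31=37 d=1 → r--
[4,12] 6+26=32 d=4 → l++
[5,12] 9+26=35 d=1 → l++
[6,12] 15+26=41 d=5 → r--
[6,11] 15+25=40 d=4 → r--
[6,10] 15+21=36 d=0 * → stop

pair (15, 21) with sum 36 (|Δ|=0)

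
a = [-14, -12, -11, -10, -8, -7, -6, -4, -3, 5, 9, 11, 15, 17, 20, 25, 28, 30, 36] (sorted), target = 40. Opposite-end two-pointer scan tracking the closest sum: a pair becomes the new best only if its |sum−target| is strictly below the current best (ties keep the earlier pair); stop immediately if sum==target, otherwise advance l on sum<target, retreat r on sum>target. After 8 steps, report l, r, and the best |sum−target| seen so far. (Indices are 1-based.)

l=9, r=19, best |Δ|=8

l=1 r=19: -14+36=22 d=18 *, l++
l=2 r=19: -12+36=24 d=16 *, l++
l=3 r=19: -11+36=25 d=15 *, l++
l=4 r=19: -10+36=26 d=14 *, l++
l=5 r=19: -8+36=28 d=12 *, l++
l=6 r=19: -7+36=29 d=11 *, l++
l=7 r=19: -6+36=30 d=10 *, l++
l=8 r=19: -4+36=32 d=8 *, l++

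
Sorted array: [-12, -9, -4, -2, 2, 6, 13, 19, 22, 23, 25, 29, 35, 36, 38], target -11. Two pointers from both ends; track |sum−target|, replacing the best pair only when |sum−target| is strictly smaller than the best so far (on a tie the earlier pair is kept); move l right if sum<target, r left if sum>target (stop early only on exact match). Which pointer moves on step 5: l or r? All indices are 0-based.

l=0 r=14: -12+38=26 d=37 *, r--
l=0 r=13: -12+36=24 d=35 *, r--
l=0 r=12: -12+35=23 d=34 *, r--
l=0 r=11: -12+29=17 d=28 *, r--
l=0 r=10: -12+25=13 d=24 *, r--

r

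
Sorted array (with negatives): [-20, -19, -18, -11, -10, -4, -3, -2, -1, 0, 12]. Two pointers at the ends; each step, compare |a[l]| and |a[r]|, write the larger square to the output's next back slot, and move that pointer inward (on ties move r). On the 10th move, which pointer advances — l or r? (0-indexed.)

l

l=0 r=10: |-20|>|12| out[10]=400, l++
l=1 r=10: |-19|>|12| out[9]=361, l++
l=2 r=10: |-18|>|12| out[8]=324, l++
l=3 r=10: |-11|<=|12| out[7]=144, r--
l=3 r=9: |-11|>|0| out[6]=121, l++
l=4 r=9: |-10|>|0| out[5]=100, l++
l=5 r=9: |-4|>|0| out[4]=16, l++
l=6 r=9: |-3|>|0| out[3]=9, l++
l=7 r=9: |-2|>|0| out[2]=4, l++
l=8 r=9: |-1|>|0| out[1]=1, l++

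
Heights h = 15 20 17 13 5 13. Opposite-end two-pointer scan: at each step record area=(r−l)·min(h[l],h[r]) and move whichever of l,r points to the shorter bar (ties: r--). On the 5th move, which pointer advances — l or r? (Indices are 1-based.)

[1,6] min(15,13)*5=65 best=65 * → r--
[1,5] min(15,5)*4=20 best=65 → r--
[1,4] min(15,13)*3=39 best=65 → r--
[1,3] min(15,17)*2=30 best=65 → l++
[2,3] min(20,17)*1=17 best=65 → r--

r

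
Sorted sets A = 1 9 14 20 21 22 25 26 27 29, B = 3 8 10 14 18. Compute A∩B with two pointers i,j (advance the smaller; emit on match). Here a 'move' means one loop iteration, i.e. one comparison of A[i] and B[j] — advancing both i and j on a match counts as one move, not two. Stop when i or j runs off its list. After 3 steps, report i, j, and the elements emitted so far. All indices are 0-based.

i=1, j=2, emitted=[]

i=0 j=0: 1<3, i++
i=1 j=0: 9>3, j++
i=1 j=1: 9>8, j++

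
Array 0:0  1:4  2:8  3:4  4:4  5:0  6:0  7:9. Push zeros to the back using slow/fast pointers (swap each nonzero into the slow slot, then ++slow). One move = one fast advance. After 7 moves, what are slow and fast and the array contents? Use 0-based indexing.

slow=0 fast=0: a[fast]=0, fast++
slow=0 fast=1: a[fast]=4≠0 swap→a[0]=4, slow++,fast++
slow=1 fast=2: a[fast]=8≠0 swap→a[1]=8, slow++,fast++
slow=2 fast=3: a[fast]=4≠0 swap→a[2]=4, slow++,fast++
slow=3 fast=4: a[fast]=4≠0 swap→a[3]=4, slow++,fast++
slow=4 fast=5: a[fast]=0, fast++
slow=4 fast=6: a[fast]=0, fast++

slow=4, fast=7, a=[4, 8, 4, 4, 0, 0, 0, 9]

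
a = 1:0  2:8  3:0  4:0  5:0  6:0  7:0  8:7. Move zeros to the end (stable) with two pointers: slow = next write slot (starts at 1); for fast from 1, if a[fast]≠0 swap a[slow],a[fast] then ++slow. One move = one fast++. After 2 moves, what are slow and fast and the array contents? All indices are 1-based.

slow=2, fast=3, a=[8, 0, 0, 0, 0, 0, 0, 7]

slow=1 fast=1: a[fast]=0, fast++
slow=1 fast=2: a[fast]=8≠0 swap→a[1]=8, slow++,fast++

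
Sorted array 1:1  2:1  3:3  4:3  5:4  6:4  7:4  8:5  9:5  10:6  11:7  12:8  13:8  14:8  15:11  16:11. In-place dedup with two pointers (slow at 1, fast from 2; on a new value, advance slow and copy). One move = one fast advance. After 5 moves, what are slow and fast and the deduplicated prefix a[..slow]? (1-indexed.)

slow=1 fast=2: a[fast]=1=a[slow] dup, fast++
slow=1 fast=3: a[fast]=3≠a[slow]=1 write a[2]=3, slow++,fast++
slow=2 fast=4: a[fast]=3=a[slow] dup, fast++
slow=2 fast=5: a[fast]=4≠a[slow]=3 write a[3]=4, slow++,fast++
slow=3 fast=6: a[fast]=4=a[slow] dup, fast++

slow=3, fast=7, prefix=[1, 3, 4]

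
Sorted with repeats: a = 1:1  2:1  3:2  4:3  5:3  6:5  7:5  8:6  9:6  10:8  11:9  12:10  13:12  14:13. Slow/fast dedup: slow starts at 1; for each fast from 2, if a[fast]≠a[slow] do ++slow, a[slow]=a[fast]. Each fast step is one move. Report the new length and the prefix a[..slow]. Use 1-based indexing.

length 10; prefix = [1, 2, 3, 5, 6, 8, 9, 10, 12, 13]

(s=1,f=2) a[fast]=1=a[slow] dup → fast++
(s=1,f=3) a[fast]=2≠a[slow]=1 write a[2]=2 → slow++,fast++
(s=2,f=4) a[fast]=3≠a[slow]=2 write a[3]=3 → slow++,fast++
(s=3,f=5) a[fast]=3=a[slow] dup → fast++
(s=3,f=6) a[fast]=5≠a[slow]=3 write a[4]=5 → slow++,fast++
(s=4,f=7) a[fast]=5=a[slow] dup → fast++
(s=4,f=8) a[fast]=6≠a[slow]=5 write a[5]=6 → slow++,fast++
(s=5,f=9) a[fast]=6=a[slow] dup → fast++
(s=5,f=10) a[fast]=8≠a[slow]=6 write a[6]=8 → slow++,fast++
(s=6,f=11) a[fast]=9≠a[slow]=8 write a[7]=9 → slow++,fast++
(s=7,f=12) a[fast]=10≠a[slow]=9 write a[8]=10 → slow++,fast++
(s=8,f=13) a[fast]=12≠a[slow]=10 write a[9]=12 → slow++,fast++
(s=9,f=14) a[fast]=13≠a[slow]=12 write a[10]=13 → slow++,fast++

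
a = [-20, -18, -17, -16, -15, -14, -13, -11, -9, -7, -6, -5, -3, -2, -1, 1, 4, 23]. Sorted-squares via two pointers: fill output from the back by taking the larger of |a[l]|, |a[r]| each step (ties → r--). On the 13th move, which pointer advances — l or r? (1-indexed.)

[1,18] |-20|<=|23| out[18]=529 → r--
[1,17] |-20|>|4| out[17]=400 → l++
[2,17] |-18|>|4| out[16]=324 → l++
[3,17] |-17|>|4| out[15]=289 → l++
[4,17] |-16|>|4| out[14]=256 → l++
[5,17] |-15|>|4| out[13]=225 → l++
[6,17] |-14|>|4| out[12]=196 → l++
[7,17] |-13|>|4| out[11]=169 → l++
[8,17] |-11|>|4| out[10]=121 → l++
[9,17] |-9|>|4| out[9]=81 → l++
[10,17] |-7|>|4| out[8]=49 → l++
[11,17] |-6|>|4| out[7]=36 → l++
[12,17] |-5|>|4| out[6]=25 → l++

l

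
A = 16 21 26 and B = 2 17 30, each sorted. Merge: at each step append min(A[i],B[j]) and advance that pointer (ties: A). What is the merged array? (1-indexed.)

[i=1,j=1] A[i]=16>B[j]=2 take 2 → j++
[i=1,j=2] A[i]=16<=B[j]=17 take 16 → i++
[i=2,j=2] A[i]=21>B[j]=17 take 17 → j++
[i=2,j=3] A[i]=21<=B[j]=30 take 21 → i++
[i=3,j=3] A[i]=26<=B[j]=30 take 26 → i++
[i=4,j=3] A done, take B[j]=30 → j++

[2, 16, 17, 21, 26, 30]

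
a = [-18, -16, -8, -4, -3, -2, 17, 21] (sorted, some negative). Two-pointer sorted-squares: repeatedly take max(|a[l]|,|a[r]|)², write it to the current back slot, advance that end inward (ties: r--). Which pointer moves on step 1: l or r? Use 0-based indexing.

l=0 r=7: |-18|<=|21| out[7]=441, r--

r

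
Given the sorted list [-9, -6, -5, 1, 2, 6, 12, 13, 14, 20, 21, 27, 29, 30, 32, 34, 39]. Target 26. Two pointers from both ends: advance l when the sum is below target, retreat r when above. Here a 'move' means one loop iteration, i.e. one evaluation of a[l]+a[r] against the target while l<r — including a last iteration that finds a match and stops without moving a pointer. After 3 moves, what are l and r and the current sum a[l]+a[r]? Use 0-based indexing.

l=1, r=14, sum=26

[0,16] -9+39=30 >26 → r--
[0,15] -9+34=25 <26 → l++
[1,15] -6+34=28 >26 → r--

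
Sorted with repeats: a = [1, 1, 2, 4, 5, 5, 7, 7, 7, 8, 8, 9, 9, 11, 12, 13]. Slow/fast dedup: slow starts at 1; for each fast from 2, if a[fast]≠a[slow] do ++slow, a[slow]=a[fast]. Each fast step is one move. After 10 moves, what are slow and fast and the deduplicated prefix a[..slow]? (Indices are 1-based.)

slow=1 fast=2: a[fast]=1=a[slow] dup, fast++
slow=1 fast=3: a[fast]=2≠a[slow]=1 write a[2]=2, slow++,fast++
slow=2 fast=4: a[fast]=4≠a[slow]=2 write a[3]=4, slow++,fast++
slow=3 fast=5: a[fast]=5≠a[slow]=4 write a[4]=5, slow++,fast++
slow=4 fast=6: a[fast]=5=a[slow] dup, fast++
slow=4 fast=7: a[fast]=7≠a[slow]=5 write a[5]=7, slow++,fast++
slow=5 fast=8: a[fast]=7=a[slow] dup, fast++
slow=5 fast=9: a[fast]=7=a[slow] dup, fast++
slow=5 fast=10: a[fast]=8≠a[slow]=7 write a[6]=8, slow++,fast++
slow=6 fast=11: a[fast]=8=a[slow] dup, fast++

slow=6, fast=12, prefix=[1, 2, 4, 5, 7, 8]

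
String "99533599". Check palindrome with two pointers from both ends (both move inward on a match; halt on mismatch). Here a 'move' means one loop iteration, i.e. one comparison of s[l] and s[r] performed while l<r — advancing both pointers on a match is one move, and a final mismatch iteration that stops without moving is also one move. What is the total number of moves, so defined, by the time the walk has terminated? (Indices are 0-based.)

4 moves

[0,7] '9'=='9' → l++,r--
[1,6] '9'=='9' → l++,r--
[2,5] '5'=='5' → l++,r--
[3,4] '3'=='3' → l++,r--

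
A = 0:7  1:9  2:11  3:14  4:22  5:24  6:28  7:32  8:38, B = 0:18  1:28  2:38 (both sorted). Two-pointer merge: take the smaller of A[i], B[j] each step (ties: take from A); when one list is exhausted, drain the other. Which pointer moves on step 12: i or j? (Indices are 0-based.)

j

[i=0,j=0] A[i]=7<=B[j]=18 take 7 → i++
[i=1,j=0] A[i]=9<=B[j]=18 take 9 → i++
[i=2,j=0] A[i]=11<=B[j]=18 take 11 → i++
[i=3,j=0] A[i]=14<=B[j]=18 take 14 → i++
[i=4,j=0] A[i]=22>B[j]=18 take 18 → j++
[i=4,j=1] A[i]=22<=B[j]=28 take 22 → i++
[i=5,j=1] A[i]=24<=B[j]=28 take 24 → i++
[i=6,j=1] A[i]=28<=B[j]=28 take 28 → i++
[i=7,j=1] A[i]=32>B[j]=28 take 28 → j++
[i=7,j=2] A[i]=32<=B[j]=38 take 32 → i++
[i=8,j=2] A[i]=38<=B[j]=38 take 38 → i++
[i=9,j=2] A done, take B[j]=38 → j++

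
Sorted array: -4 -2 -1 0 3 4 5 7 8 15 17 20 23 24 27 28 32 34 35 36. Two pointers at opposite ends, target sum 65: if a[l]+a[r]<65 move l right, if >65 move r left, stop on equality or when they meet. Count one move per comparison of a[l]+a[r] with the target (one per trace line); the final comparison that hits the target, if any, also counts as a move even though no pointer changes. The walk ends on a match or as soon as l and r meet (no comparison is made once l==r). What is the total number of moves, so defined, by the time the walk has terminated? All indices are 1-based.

[1,20] -4+36=32 <65 → l++
[2,20] -2+36=34 <65 → l++
[3,20] -1+36=35 <65 → l++
[4,20] 0+36=36 <65 → l++
[5,20] 3+36=39 <65 → l++
[6,20] 4+36=40 <65 → l++
[7,20] 5+36=41 <65 → l++
[8,20] 7+36=43 <65 → l++
[9,20] 8+36=44 <65 → l++
[10,20] 15+36=51 <65 → l++
[11,20] 17+36=53 <65 → l++
[12,20] 20+36=56 <65 → l++
[13,20] 23+36=59 <65 → l++
[14,20] 24+36=60 <65 → l++
[15,20] 27+36=63 <65 → l++
[16,20] 28+36=64 <65 → l++
[17,20] 32+36=68 >65 → r--
[17,19] 32+35=67 >65 → r--
[17,18] 32+34=66 >65 → r--

19 moves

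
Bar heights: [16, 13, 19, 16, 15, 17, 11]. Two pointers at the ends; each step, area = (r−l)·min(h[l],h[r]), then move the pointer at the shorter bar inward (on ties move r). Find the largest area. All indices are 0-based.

max area = 80

[0,6] min(16,11)*6=66 best=66 * → r--
[0,5] min(16,17)*5=80 best=80 * → l++
[1,5] min(13,17)*4=52 best=80 → l++
[2,5] min(19,17)*3=51 best=80 → r--
[2,4] min(19,15)*2=30 best=80 → r--
[2,3] min(19,16)*1=16 best=80 → r--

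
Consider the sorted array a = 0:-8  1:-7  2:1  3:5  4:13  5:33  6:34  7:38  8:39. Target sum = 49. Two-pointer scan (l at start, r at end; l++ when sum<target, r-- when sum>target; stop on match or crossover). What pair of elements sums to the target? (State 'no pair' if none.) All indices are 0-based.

no pair

[0,8] -8+39=31 <49 → l++
[1,8] -7+39=32 <49 → l++
[2,8] 1+39=40 <49 → l++
[3,8] 5+39=44 <49 → l++
[4,8] 13+39=52 >49 → r--
[4,7] 13+38=51 >49 → r--
[4,6] 13+34=47 <49 → l++
[5,6] 33+34=67 >49 → r--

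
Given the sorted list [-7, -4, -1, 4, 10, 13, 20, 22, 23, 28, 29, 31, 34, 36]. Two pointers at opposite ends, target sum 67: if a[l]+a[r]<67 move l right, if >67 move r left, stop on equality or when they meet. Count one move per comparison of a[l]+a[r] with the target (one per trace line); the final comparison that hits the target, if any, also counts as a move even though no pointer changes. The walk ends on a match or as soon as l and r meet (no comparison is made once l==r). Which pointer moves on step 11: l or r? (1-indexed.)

l

l=1 r=14: -7+36=29 <67, l++
l=2 r=14: -4+36=32 <67, l++
l=3 r=14: -1+36=35 <67, l++
l=4 r=14: 4+36=40 <67, l++
l=5 r=14: 10+36=46 <67, l++
l=6 r=14: 13+36=49 <67, l++
l=7 r=14: 20+36=56 <67, l++
l=8 r=14: 22+36=58 <67, l++
l=9 r=14: 23+36=59 <67, l++
l=10 r=14: 28+36=64 <67, l++
l=11 r=14: 29+36=65 <67, l++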